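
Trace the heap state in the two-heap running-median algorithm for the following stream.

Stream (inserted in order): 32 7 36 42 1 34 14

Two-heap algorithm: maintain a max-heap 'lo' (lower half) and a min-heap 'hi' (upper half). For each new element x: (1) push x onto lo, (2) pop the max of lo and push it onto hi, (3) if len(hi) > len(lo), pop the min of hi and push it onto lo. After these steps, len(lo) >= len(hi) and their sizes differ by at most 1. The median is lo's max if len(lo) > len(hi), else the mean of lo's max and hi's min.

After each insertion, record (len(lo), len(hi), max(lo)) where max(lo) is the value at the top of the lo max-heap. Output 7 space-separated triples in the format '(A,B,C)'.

Step 1: insert 32 -> lo=[32] hi=[] -> (len(lo)=1, len(hi)=0, max(lo)=32)
Step 2: insert 7 -> lo=[7] hi=[32] -> (len(lo)=1, len(hi)=1, max(lo)=7)
Step 3: insert 36 -> lo=[7, 32] hi=[36] -> (len(lo)=2, len(hi)=1, max(lo)=32)
Step 4: insert 42 -> lo=[7, 32] hi=[36, 42] -> (len(lo)=2, len(hi)=2, max(lo)=32)
Step 5: insert 1 -> lo=[1, 7, 32] hi=[36, 42] -> (len(lo)=3, len(hi)=2, max(lo)=32)
Step 6: insert 34 -> lo=[1, 7, 32] hi=[34, 36, 42] -> (len(lo)=3, len(hi)=3, max(lo)=32)
Step 7: insert 14 -> lo=[1, 7, 14, 32] hi=[34, 36, 42] -> (len(lo)=4, len(hi)=3, max(lo)=32)

Answer: (1,0,32) (1,1,7) (2,1,32) (2,2,32) (3,2,32) (3,3,32) (4,3,32)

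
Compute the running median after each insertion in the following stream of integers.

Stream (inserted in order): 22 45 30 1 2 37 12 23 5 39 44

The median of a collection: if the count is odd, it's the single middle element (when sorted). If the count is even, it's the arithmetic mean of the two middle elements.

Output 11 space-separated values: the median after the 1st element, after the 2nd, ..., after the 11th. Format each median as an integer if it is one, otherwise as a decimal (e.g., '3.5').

Answer: 22 33.5 30 26 22 26 22 22.5 22 22.5 23

Derivation:
Step 1: insert 22 -> lo=[22] (size 1, max 22) hi=[] (size 0) -> median=22
Step 2: insert 45 -> lo=[22] (size 1, max 22) hi=[45] (size 1, min 45) -> median=33.5
Step 3: insert 30 -> lo=[22, 30] (size 2, max 30) hi=[45] (size 1, min 45) -> median=30
Step 4: insert 1 -> lo=[1, 22] (size 2, max 22) hi=[30, 45] (size 2, min 30) -> median=26
Step 5: insert 2 -> lo=[1, 2, 22] (size 3, max 22) hi=[30, 45] (size 2, min 30) -> median=22
Step 6: insert 37 -> lo=[1, 2, 22] (size 3, max 22) hi=[30, 37, 45] (size 3, min 30) -> median=26
Step 7: insert 12 -> lo=[1, 2, 12, 22] (size 4, max 22) hi=[30, 37, 45] (size 3, min 30) -> median=22
Step 8: insert 23 -> lo=[1, 2, 12, 22] (size 4, max 22) hi=[23, 30, 37, 45] (size 4, min 23) -> median=22.5
Step 9: insert 5 -> lo=[1, 2, 5, 12, 22] (size 5, max 22) hi=[23, 30, 37, 45] (size 4, min 23) -> median=22
Step 10: insert 39 -> lo=[1, 2, 5, 12, 22] (size 5, max 22) hi=[23, 30, 37, 39, 45] (size 5, min 23) -> median=22.5
Step 11: insert 44 -> lo=[1, 2, 5, 12, 22, 23] (size 6, max 23) hi=[30, 37, 39, 44, 45] (size 5, min 30) -> median=23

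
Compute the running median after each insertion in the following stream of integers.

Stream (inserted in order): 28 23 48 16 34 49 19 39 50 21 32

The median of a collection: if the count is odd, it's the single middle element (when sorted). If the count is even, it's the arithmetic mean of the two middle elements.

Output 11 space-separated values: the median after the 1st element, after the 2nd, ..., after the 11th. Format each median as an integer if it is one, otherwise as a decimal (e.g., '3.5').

Answer: 28 25.5 28 25.5 28 31 28 31 34 31 32

Derivation:
Step 1: insert 28 -> lo=[28] (size 1, max 28) hi=[] (size 0) -> median=28
Step 2: insert 23 -> lo=[23] (size 1, max 23) hi=[28] (size 1, min 28) -> median=25.5
Step 3: insert 48 -> lo=[23, 28] (size 2, max 28) hi=[48] (size 1, min 48) -> median=28
Step 4: insert 16 -> lo=[16, 23] (size 2, max 23) hi=[28, 48] (size 2, min 28) -> median=25.5
Step 5: insert 34 -> lo=[16, 23, 28] (size 3, max 28) hi=[34, 48] (size 2, min 34) -> median=28
Step 6: insert 49 -> lo=[16, 23, 28] (size 3, max 28) hi=[34, 48, 49] (size 3, min 34) -> median=31
Step 7: insert 19 -> lo=[16, 19, 23, 28] (size 4, max 28) hi=[34, 48, 49] (size 3, min 34) -> median=28
Step 8: insert 39 -> lo=[16, 19, 23, 28] (size 4, max 28) hi=[34, 39, 48, 49] (size 4, min 34) -> median=31
Step 9: insert 50 -> lo=[16, 19, 23, 28, 34] (size 5, max 34) hi=[39, 48, 49, 50] (size 4, min 39) -> median=34
Step 10: insert 21 -> lo=[16, 19, 21, 23, 28] (size 5, max 28) hi=[34, 39, 48, 49, 50] (size 5, min 34) -> median=31
Step 11: insert 32 -> lo=[16, 19, 21, 23, 28, 32] (size 6, max 32) hi=[34, 39, 48, 49, 50] (size 5, min 34) -> median=32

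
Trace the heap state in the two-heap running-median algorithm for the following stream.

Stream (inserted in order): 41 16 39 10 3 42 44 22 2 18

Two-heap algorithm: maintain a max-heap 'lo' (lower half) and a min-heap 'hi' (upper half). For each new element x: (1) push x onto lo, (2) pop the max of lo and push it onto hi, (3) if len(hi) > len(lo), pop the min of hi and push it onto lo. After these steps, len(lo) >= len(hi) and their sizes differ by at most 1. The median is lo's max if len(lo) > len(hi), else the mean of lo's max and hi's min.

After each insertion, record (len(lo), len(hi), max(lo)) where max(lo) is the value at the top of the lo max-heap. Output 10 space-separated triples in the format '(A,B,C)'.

Step 1: insert 41 -> lo=[41] hi=[] -> (len(lo)=1, len(hi)=0, max(lo)=41)
Step 2: insert 16 -> lo=[16] hi=[41] -> (len(lo)=1, len(hi)=1, max(lo)=16)
Step 3: insert 39 -> lo=[16, 39] hi=[41] -> (len(lo)=2, len(hi)=1, max(lo)=39)
Step 4: insert 10 -> lo=[10, 16] hi=[39, 41] -> (len(lo)=2, len(hi)=2, max(lo)=16)
Step 5: insert 3 -> lo=[3, 10, 16] hi=[39, 41] -> (len(lo)=3, len(hi)=2, max(lo)=16)
Step 6: insert 42 -> lo=[3, 10, 16] hi=[39, 41, 42] -> (len(lo)=3, len(hi)=3, max(lo)=16)
Step 7: insert 44 -> lo=[3, 10, 16, 39] hi=[41, 42, 44] -> (len(lo)=4, len(hi)=3, max(lo)=39)
Step 8: insert 22 -> lo=[3, 10, 16, 22] hi=[39, 41, 42, 44] -> (len(lo)=4, len(hi)=4, max(lo)=22)
Step 9: insert 2 -> lo=[2, 3, 10, 16, 22] hi=[39, 41, 42, 44] -> (len(lo)=5, len(hi)=4, max(lo)=22)
Step 10: insert 18 -> lo=[2, 3, 10, 16, 18] hi=[22, 39, 41, 42, 44] -> (len(lo)=5, len(hi)=5, max(lo)=18)

Answer: (1,0,41) (1,1,16) (2,1,39) (2,2,16) (3,2,16) (3,3,16) (4,3,39) (4,4,22) (5,4,22) (5,5,18)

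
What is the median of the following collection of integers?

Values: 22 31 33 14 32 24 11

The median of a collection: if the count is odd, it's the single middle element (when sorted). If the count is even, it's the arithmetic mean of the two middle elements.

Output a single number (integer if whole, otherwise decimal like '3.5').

Answer: 24

Derivation:
Step 1: insert 22 -> lo=[22] (size 1, max 22) hi=[] (size 0) -> median=22
Step 2: insert 31 -> lo=[22] (size 1, max 22) hi=[31] (size 1, min 31) -> median=26.5
Step 3: insert 33 -> lo=[22, 31] (size 2, max 31) hi=[33] (size 1, min 33) -> median=31
Step 4: insert 14 -> lo=[14, 22] (size 2, max 22) hi=[31, 33] (size 2, min 31) -> median=26.5
Step 5: insert 32 -> lo=[14, 22, 31] (size 3, max 31) hi=[32, 33] (size 2, min 32) -> median=31
Step 6: insert 24 -> lo=[14, 22, 24] (size 3, max 24) hi=[31, 32, 33] (size 3, min 31) -> median=27.5
Step 7: insert 11 -> lo=[11, 14, 22, 24] (size 4, max 24) hi=[31, 32, 33] (size 3, min 31) -> median=24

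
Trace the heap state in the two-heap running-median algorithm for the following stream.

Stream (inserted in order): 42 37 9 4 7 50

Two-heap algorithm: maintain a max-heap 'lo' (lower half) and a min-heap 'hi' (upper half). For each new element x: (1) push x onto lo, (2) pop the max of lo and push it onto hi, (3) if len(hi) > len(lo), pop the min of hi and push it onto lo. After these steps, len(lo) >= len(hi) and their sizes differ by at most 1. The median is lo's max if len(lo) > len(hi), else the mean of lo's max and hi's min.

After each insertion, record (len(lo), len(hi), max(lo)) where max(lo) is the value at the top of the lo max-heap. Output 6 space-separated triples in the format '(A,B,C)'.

Step 1: insert 42 -> lo=[42] hi=[] -> (len(lo)=1, len(hi)=0, max(lo)=42)
Step 2: insert 37 -> lo=[37] hi=[42] -> (len(lo)=1, len(hi)=1, max(lo)=37)
Step 3: insert 9 -> lo=[9, 37] hi=[42] -> (len(lo)=2, len(hi)=1, max(lo)=37)
Step 4: insert 4 -> lo=[4, 9] hi=[37, 42] -> (len(lo)=2, len(hi)=2, max(lo)=9)
Step 5: insert 7 -> lo=[4, 7, 9] hi=[37, 42] -> (len(lo)=3, len(hi)=2, max(lo)=9)
Step 6: insert 50 -> lo=[4, 7, 9] hi=[37, 42, 50] -> (len(lo)=3, len(hi)=3, max(lo)=9)

Answer: (1,0,42) (1,1,37) (2,1,37) (2,2,9) (3,2,9) (3,3,9)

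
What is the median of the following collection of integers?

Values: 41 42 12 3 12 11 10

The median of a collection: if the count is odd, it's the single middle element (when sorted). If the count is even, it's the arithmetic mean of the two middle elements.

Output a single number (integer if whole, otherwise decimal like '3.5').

Answer: 12

Derivation:
Step 1: insert 41 -> lo=[41] (size 1, max 41) hi=[] (size 0) -> median=41
Step 2: insert 42 -> lo=[41] (size 1, max 41) hi=[42] (size 1, min 42) -> median=41.5
Step 3: insert 12 -> lo=[12, 41] (size 2, max 41) hi=[42] (size 1, min 42) -> median=41
Step 4: insert 3 -> lo=[3, 12] (size 2, max 12) hi=[41, 42] (size 2, min 41) -> median=26.5
Step 5: insert 12 -> lo=[3, 12, 12] (size 3, max 12) hi=[41, 42] (size 2, min 41) -> median=12
Step 6: insert 11 -> lo=[3, 11, 12] (size 3, max 12) hi=[12, 41, 42] (size 3, min 12) -> median=12
Step 7: insert 10 -> lo=[3, 10, 11, 12] (size 4, max 12) hi=[12, 41, 42] (size 3, min 12) -> median=12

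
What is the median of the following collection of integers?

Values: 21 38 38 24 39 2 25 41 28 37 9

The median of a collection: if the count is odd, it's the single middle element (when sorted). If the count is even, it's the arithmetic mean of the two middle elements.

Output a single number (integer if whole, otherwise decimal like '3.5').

Answer: 28

Derivation:
Step 1: insert 21 -> lo=[21] (size 1, max 21) hi=[] (size 0) -> median=21
Step 2: insert 38 -> lo=[21] (size 1, max 21) hi=[38] (size 1, min 38) -> median=29.5
Step 3: insert 38 -> lo=[21, 38] (size 2, max 38) hi=[38] (size 1, min 38) -> median=38
Step 4: insert 24 -> lo=[21, 24] (size 2, max 24) hi=[38, 38] (size 2, min 38) -> median=31
Step 5: insert 39 -> lo=[21, 24, 38] (size 3, max 38) hi=[38, 39] (size 2, min 38) -> median=38
Step 6: insert 2 -> lo=[2, 21, 24] (size 3, max 24) hi=[38, 38, 39] (size 3, min 38) -> median=31
Step 7: insert 25 -> lo=[2, 21, 24, 25] (size 4, max 25) hi=[38, 38, 39] (size 3, min 38) -> median=25
Step 8: insert 41 -> lo=[2, 21, 24, 25] (size 4, max 25) hi=[38, 38, 39, 41] (size 4, min 38) -> median=31.5
Step 9: insert 28 -> lo=[2, 21, 24, 25, 28] (size 5, max 28) hi=[38, 38, 39, 41] (size 4, min 38) -> median=28
Step 10: insert 37 -> lo=[2, 21, 24, 25, 28] (size 5, max 28) hi=[37, 38, 38, 39, 41] (size 5, min 37) -> median=32.5
Step 11: insert 9 -> lo=[2, 9, 21, 24, 25, 28] (size 6, max 28) hi=[37, 38, 38, 39, 41] (size 5, min 37) -> median=28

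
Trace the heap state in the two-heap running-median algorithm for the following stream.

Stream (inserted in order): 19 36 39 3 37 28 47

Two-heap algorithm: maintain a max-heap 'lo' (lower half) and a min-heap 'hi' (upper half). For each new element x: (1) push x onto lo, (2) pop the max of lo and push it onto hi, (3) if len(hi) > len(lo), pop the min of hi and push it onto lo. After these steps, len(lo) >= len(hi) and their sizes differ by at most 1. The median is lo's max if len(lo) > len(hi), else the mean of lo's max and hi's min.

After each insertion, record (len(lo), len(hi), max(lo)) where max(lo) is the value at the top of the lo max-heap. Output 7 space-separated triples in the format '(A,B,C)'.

Answer: (1,0,19) (1,1,19) (2,1,36) (2,2,19) (3,2,36) (3,3,28) (4,3,36)

Derivation:
Step 1: insert 19 -> lo=[19] hi=[] -> (len(lo)=1, len(hi)=0, max(lo)=19)
Step 2: insert 36 -> lo=[19] hi=[36] -> (len(lo)=1, len(hi)=1, max(lo)=19)
Step 3: insert 39 -> lo=[19, 36] hi=[39] -> (len(lo)=2, len(hi)=1, max(lo)=36)
Step 4: insert 3 -> lo=[3, 19] hi=[36, 39] -> (len(lo)=2, len(hi)=2, max(lo)=19)
Step 5: insert 37 -> lo=[3, 19, 36] hi=[37, 39] -> (len(lo)=3, len(hi)=2, max(lo)=36)
Step 6: insert 28 -> lo=[3, 19, 28] hi=[36, 37, 39] -> (len(lo)=3, len(hi)=3, max(lo)=28)
Step 7: insert 47 -> lo=[3, 19, 28, 36] hi=[37, 39, 47] -> (len(lo)=4, len(hi)=3, max(lo)=36)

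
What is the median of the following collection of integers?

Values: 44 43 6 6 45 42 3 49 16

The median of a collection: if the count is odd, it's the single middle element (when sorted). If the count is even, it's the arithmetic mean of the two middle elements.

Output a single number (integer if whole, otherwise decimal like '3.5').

Step 1: insert 44 -> lo=[44] (size 1, max 44) hi=[] (size 0) -> median=44
Step 2: insert 43 -> lo=[43] (size 1, max 43) hi=[44] (size 1, min 44) -> median=43.5
Step 3: insert 6 -> lo=[6, 43] (size 2, max 43) hi=[44] (size 1, min 44) -> median=43
Step 4: insert 6 -> lo=[6, 6] (size 2, max 6) hi=[43, 44] (size 2, min 43) -> median=24.5
Step 5: insert 45 -> lo=[6, 6, 43] (size 3, max 43) hi=[44, 45] (size 2, min 44) -> median=43
Step 6: insert 42 -> lo=[6, 6, 42] (size 3, max 42) hi=[43, 44, 45] (size 3, min 43) -> median=42.5
Step 7: insert 3 -> lo=[3, 6, 6, 42] (size 4, max 42) hi=[43, 44, 45] (size 3, min 43) -> median=42
Step 8: insert 49 -> lo=[3, 6, 6, 42] (size 4, max 42) hi=[43, 44, 45, 49] (size 4, min 43) -> median=42.5
Step 9: insert 16 -> lo=[3, 6, 6, 16, 42] (size 5, max 42) hi=[43, 44, 45, 49] (size 4, min 43) -> median=42

Answer: 42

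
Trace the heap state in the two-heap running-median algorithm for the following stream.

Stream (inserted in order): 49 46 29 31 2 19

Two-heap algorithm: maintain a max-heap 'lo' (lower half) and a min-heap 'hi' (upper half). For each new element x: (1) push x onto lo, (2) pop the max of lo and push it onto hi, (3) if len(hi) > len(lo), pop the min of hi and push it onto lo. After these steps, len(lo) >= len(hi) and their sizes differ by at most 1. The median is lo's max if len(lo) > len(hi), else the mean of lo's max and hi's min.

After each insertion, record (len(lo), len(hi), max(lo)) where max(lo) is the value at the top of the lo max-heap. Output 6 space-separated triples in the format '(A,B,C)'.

Answer: (1,0,49) (1,1,46) (2,1,46) (2,2,31) (3,2,31) (3,3,29)

Derivation:
Step 1: insert 49 -> lo=[49] hi=[] -> (len(lo)=1, len(hi)=0, max(lo)=49)
Step 2: insert 46 -> lo=[46] hi=[49] -> (len(lo)=1, len(hi)=1, max(lo)=46)
Step 3: insert 29 -> lo=[29, 46] hi=[49] -> (len(lo)=2, len(hi)=1, max(lo)=46)
Step 4: insert 31 -> lo=[29, 31] hi=[46, 49] -> (len(lo)=2, len(hi)=2, max(lo)=31)
Step 5: insert 2 -> lo=[2, 29, 31] hi=[46, 49] -> (len(lo)=3, len(hi)=2, max(lo)=31)
Step 6: insert 19 -> lo=[2, 19, 29] hi=[31, 46, 49] -> (len(lo)=3, len(hi)=3, max(lo)=29)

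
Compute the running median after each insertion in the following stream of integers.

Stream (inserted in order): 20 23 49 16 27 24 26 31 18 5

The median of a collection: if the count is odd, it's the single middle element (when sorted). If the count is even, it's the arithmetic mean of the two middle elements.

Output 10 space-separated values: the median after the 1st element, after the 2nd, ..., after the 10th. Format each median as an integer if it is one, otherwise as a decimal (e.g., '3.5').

Step 1: insert 20 -> lo=[20] (size 1, max 20) hi=[] (size 0) -> median=20
Step 2: insert 23 -> lo=[20] (size 1, max 20) hi=[23] (size 1, min 23) -> median=21.5
Step 3: insert 49 -> lo=[20, 23] (size 2, max 23) hi=[49] (size 1, min 49) -> median=23
Step 4: insert 16 -> lo=[16, 20] (size 2, max 20) hi=[23, 49] (size 2, min 23) -> median=21.5
Step 5: insert 27 -> lo=[16, 20, 23] (size 3, max 23) hi=[27, 49] (size 2, min 27) -> median=23
Step 6: insert 24 -> lo=[16, 20, 23] (size 3, max 23) hi=[24, 27, 49] (size 3, min 24) -> median=23.5
Step 7: insert 26 -> lo=[16, 20, 23, 24] (size 4, max 24) hi=[26, 27, 49] (size 3, min 26) -> median=24
Step 8: insert 31 -> lo=[16, 20, 23, 24] (size 4, max 24) hi=[26, 27, 31, 49] (size 4, min 26) -> median=25
Step 9: insert 18 -> lo=[16, 18, 20, 23, 24] (size 5, max 24) hi=[26, 27, 31, 49] (size 4, min 26) -> median=24
Step 10: insert 5 -> lo=[5, 16, 18, 20, 23] (size 5, max 23) hi=[24, 26, 27, 31, 49] (size 5, min 24) -> median=23.5

Answer: 20 21.5 23 21.5 23 23.5 24 25 24 23.5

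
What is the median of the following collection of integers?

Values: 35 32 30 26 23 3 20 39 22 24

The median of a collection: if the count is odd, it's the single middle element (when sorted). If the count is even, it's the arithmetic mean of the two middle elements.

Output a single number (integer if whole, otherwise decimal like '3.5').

Answer: 25

Derivation:
Step 1: insert 35 -> lo=[35] (size 1, max 35) hi=[] (size 0) -> median=35
Step 2: insert 32 -> lo=[32] (size 1, max 32) hi=[35] (size 1, min 35) -> median=33.5
Step 3: insert 30 -> lo=[30, 32] (size 2, max 32) hi=[35] (size 1, min 35) -> median=32
Step 4: insert 26 -> lo=[26, 30] (size 2, max 30) hi=[32, 35] (size 2, min 32) -> median=31
Step 5: insert 23 -> lo=[23, 26, 30] (size 3, max 30) hi=[32, 35] (size 2, min 32) -> median=30
Step 6: insert 3 -> lo=[3, 23, 26] (size 3, max 26) hi=[30, 32, 35] (size 3, min 30) -> median=28
Step 7: insert 20 -> lo=[3, 20, 23, 26] (size 4, max 26) hi=[30, 32, 35] (size 3, min 30) -> median=26
Step 8: insert 39 -> lo=[3, 20, 23, 26] (size 4, max 26) hi=[30, 32, 35, 39] (size 4, min 30) -> median=28
Step 9: insert 22 -> lo=[3, 20, 22, 23, 26] (size 5, max 26) hi=[30, 32, 35, 39] (size 4, min 30) -> median=26
Step 10: insert 24 -> lo=[3, 20, 22, 23, 24] (size 5, max 24) hi=[26, 30, 32, 35, 39] (size 5, min 26) -> median=25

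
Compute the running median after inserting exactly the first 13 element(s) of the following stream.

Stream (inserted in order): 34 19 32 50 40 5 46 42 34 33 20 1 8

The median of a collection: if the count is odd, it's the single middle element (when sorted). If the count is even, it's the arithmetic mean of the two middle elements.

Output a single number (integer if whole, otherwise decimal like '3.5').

Step 1: insert 34 -> lo=[34] (size 1, max 34) hi=[] (size 0) -> median=34
Step 2: insert 19 -> lo=[19] (size 1, max 19) hi=[34] (size 1, min 34) -> median=26.5
Step 3: insert 32 -> lo=[19, 32] (size 2, max 32) hi=[34] (size 1, min 34) -> median=32
Step 4: insert 50 -> lo=[19, 32] (size 2, max 32) hi=[34, 50] (size 2, min 34) -> median=33
Step 5: insert 40 -> lo=[19, 32, 34] (size 3, max 34) hi=[40, 50] (size 2, min 40) -> median=34
Step 6: insert 5 -> lo=[5, 19, 32] (size 3, max 32) hi=[34, 40, 50] (size 3, min 34) -> median=33
Step 7: insert 46 -> lo=[5, 19, 32, 34] (size 4, max 34) hi=[40, 46, 50] (size 3, min 40) -> median=34
Step 8: insert 42 -> lo=[5, 19, 32, 34] (size 4, max 34) hi=[40, 42, 46, 50] (size 4, min 40) -> median=37
Step 9: insert 34 -> lo=[5, 19, 32, 34, 34] (size 5, max 34) hi=[40, 42, 46, 50] (size 4, min 40) -> median=34
Step 10: insert 33 -> lo=[5, 19, 32, 33, 34] (size 5, max 34) hi=[34, 40, 42, 46, 50] (size 5, min 34) -> median=34
Step 11: insert 20 -> lo=[5, 19, 20, 32, 33, 34] (size 6, max 34) hi=[34, 40, 42, 46, 50] (size 5, min 34) -> median=34
Step 12: insert 1 -> lo=[1, 5, 19, 20, 32, 33] (size 6, max 33) hi=[34, 34, 40, 42, 46, 50] (size 6, min 34) -> median=33.5
Step 13: insert 8 -> lo=[1, 5, 8, 19, 20, 32, 33] (size 7, max 33) hi=[34, 34, 40, 42, 46, 50] (size 6, min 34) -> median=33

Answer: 33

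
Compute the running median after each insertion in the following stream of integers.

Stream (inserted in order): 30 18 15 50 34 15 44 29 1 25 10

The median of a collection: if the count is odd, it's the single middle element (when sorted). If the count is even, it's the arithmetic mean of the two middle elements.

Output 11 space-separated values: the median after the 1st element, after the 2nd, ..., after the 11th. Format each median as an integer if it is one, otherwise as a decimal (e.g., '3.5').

Answer: 30 24 18 24 30 24 30 29.5 29 27 25

Derivation:
Step 1: insert 30 -> lo=[30] (size 1, max 30) hi=[] (size 0) -> median=30
Step 2: insert 18 -> lo=[18] (size 1, max 18) hi=[30] (size 1, min 30) -> median=24
Step 3: insert 15 -> lo=[15, 18] (size 2, max 18) hi=[30] (size 1, min 30) -> median=18
Step 4: insert 50 -> lo=[15, 18] (size 2, max 18) hi=[30, 50] (size 2, min 30) -> median=24
Step 5: insert 34 -> lo=[15, 18, 30] (size 3, max 30) hi=[34, 50] (size 2, min 34) -> median=30
Step 6: insert 15 -> lo=[15, 15, 18] (size 3, max 18) hi=[30, 34, 50] (size 3, min 30) -> median=24
Step 7: insert 44 -> lo=[15, 15, 18, 30] (size 4, max 30) hi=[34, 44, 50] (size 3, min 34) -> median=30
Step 8: insert 29 -> lo=[15, 15, 18, 29] (size 4, max 29) hi=[30, 34, 44, 50] (size 4, min 30) -> median=29.5
Step 9: insert 1 -> lo=[1, 15, 15, 18, 29] (size 5, max 29) hi=[30, 34, 44, 50] (size 4, min 30) -> median=29
Step 10: insert 25 -> lo=[1, 15, 15, 18, 25] (size 5, max 25) hi=[29, 30, 34, 44, 50] (size 5, min 29) -> median=27
Step 11: insert 10 -> lo=[1, 10, 15, 15, 18, 25] (size 6, max 25) hi=[29, 30, 34, 44, 50] (size 5, min 29) -> median=25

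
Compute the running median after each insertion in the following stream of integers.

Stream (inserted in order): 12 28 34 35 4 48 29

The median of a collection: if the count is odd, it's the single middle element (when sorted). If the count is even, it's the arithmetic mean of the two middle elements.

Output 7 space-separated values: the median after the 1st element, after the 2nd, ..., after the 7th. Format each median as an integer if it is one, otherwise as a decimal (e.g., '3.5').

Step 1: insert 12 -> lo=[12] (size 1, max 12) hi=[] (size 0) -> median=12
Step 2: insert 28 -> lo=[12] (size 1, max 12) hi=[28] (size 1, min 28) -> median=20
Step 3: insert 34 -> lo=[12, 28] (size 2, max 28) hi=[34] (size 1, min 34) -> median=28
Step 4: insert 35 -> lo=[12, 28] (size 2, max 28) hi=[34, 35] (size 2, min 34) -> median=31
Step 5: insert 4 -> lo=[4, 12, 28] (size 3, max 28) hi=[34, 35] (size 2, min 34) -> median=28
Step 6: insert 48 -> lo=[4, 12, 28] (size 3, max 28) hi=[34, 35, 48] (size 3, min 34) -> median=31
Step 7: insert 29 -> lo=[4, 12, 28, 29] (size 4, max 29) hi=[34, 35, 48] (size 3, min 34) -> median=29

Answer: 12 20 28 31 28 31 29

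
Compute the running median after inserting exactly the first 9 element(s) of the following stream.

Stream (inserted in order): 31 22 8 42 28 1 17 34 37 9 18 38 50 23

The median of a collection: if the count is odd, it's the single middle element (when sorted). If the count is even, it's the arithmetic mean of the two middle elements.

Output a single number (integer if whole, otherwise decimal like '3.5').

Answer: 28

Derivation:
Step 1: insert 31 -> lo=[31] (size 1, max 31) hi=[] (size 0) -> median=31
Step 2: insert 22 -> lo=[22] (size 1, max 22) hi=[31] (size 1, min 31) -> median=26.5
Step 3: insert 8 -> lo=[8, 22] (size 2, max 22) hi=[31] (size 1, min 31) -> median=22
Step 4: insert 42 -> lo=[8, 22] (size 2, max 22) hi=[31, 42] (size 2, min 31) -> median=26.5
Step 5: insert 28 -> lo=[8, 22, 28] (size 3, max 28) hi=[31, 42] (size 2, min 31) -> median=28
Step 6: insert 1 -> lo=[1, 8, 22] (size 3, max 22) hi=[28, 31, 42] (size 3, min 28) -> median=25
Step 7: insert 17 -> lo=[1, 8, 17, 22] (size 4, max 22) hi=[28, 31, 42] (size 3, min 28) -> median=22
Step 8: insert 34 -> lo=[1, 8, 17, 22] (size 4, max 22) hi=[28, 31, 34, 42] (size 4, min 28) -> median=25
Step 9: insert 37 -> lo=[1, 8, 17, 22, 28] (size 5, max 28) hi=[31, 34, 37, 42] (size 4, min 31) -> median=28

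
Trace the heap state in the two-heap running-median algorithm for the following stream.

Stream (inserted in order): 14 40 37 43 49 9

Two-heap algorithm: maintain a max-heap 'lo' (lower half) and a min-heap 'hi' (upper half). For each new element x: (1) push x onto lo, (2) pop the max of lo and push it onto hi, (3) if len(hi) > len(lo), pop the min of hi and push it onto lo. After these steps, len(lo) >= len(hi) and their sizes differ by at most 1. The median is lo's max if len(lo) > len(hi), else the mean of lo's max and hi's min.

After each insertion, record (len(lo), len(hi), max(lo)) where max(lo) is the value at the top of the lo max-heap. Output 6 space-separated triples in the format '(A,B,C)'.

Answer: (1,0,14) (1,1,14) (2,1,37) (2,2,37) (3,2,40) (3,3,37)

Derivation:
Step 1: insert 14 -> lo=[14] hi=[] -> (len(lo)=1, len(hi)=0, max(lo)=14)
Step 2: insert 40 -> lo=[14] hi=[40] -> (len(lo)=1, len(hi)=1, max(lo)=14)
Step 3: insert 37 -> lo=[14, 37] hi=[40] -> (len(lo)=2, len(hi)=1, max(lo)=37)
Step 4: insert 43 -> lo=[14, 37] hi=[40, 43] -> (len(lo)=2, len(hi)=2, max(lo)=37)
Step 5: insert 49 -> lo=[14, 37, 40] hi=[43, 49] -> (len(lo)=3, len(hi)=2, max(lo)=40)
Step 6: insert 9 -> lo=[9, 14, 37] hi=[40, 43, 49] -> (len(lo)=3, len(hi)=3, max(lo)=37)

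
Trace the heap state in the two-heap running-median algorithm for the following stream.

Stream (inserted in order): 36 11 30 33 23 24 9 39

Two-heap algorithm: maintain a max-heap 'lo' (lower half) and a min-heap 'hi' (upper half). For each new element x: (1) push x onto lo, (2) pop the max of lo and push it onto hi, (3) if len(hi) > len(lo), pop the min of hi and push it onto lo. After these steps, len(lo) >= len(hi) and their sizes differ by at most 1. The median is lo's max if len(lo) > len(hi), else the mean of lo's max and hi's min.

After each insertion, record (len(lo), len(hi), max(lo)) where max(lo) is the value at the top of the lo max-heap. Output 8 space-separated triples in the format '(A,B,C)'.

Step 1: insert 36 -> lo=[36] hi=[] -> (len(lo)=1, len(hi)=0, max(lo)=36)
Step 2: insert 11 -> lo=[11] hi=[36] -> (len(lo)=1, len(hi)=1, max(lo)=11)
Step 3: insert 30 -> lo=[11, 30] hi=[36] -> (len(lo)=2, len(hi)=1, max(lo)=30)
Step 4: insert 33 -> lo=[11, 30] hi=[33, 36] -> (len(lo)=2, len(hi)=2, max(lo)=30)
Step 5: insert 23 -> lo=[11, 23, 30] hi=[33, 36] -> (len(lo)=3, len(hi)=2, max(lo)=30)
Step 6: insert 24 -> lo=[11, 23, 24] hi=[30, 33, 36] -> (len(lo)=3, len(hi)=3, max(lo)=24)
Step 7: insert 9 -> lo=[9, 11, 23, 24] hi=[30, 33, 36] -> (len(lo)=4, len(hi)=3, max(lo)=24)
Step 8: insert 39 -> lo=[9, 11, 23, 24] hi=[30, 33, 36, 39] -> (len(lo)=4, len(hi)=4, max(lo)=24)

Answer: (1,0,36) (1,1,11) (2,1,30) (2,2,30) (3,2,30) (3,3,24) (4,3,24) (4,4,24)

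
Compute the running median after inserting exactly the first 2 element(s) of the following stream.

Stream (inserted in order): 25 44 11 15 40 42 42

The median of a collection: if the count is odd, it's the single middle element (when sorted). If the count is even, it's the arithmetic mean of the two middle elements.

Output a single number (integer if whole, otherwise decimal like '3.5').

Step 1: insert 25 -> lo=[25] (size 1, max 25) hi=[] (size 0) -> median=25
Step 2: insert 44 -> lo=[25] (size 1, max 25) hi=[44] (size 1, min 44) -> median=34.5

Answer: 34.5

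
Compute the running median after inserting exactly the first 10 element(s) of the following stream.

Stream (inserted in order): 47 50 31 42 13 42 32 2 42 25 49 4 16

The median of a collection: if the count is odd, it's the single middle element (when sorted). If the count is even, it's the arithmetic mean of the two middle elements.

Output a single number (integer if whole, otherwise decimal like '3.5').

Answer: 37

Derivation:
Step 1: insert 47 -> lo=[47] (size 1, max 47) hi=[] (size 0) -> median=47
Step 2: insert 50 -> lo=[47] (size 1, max 47) hi=[50] (size 1, min 50) -> median=48.5
Step 3: insert 31 -> lo=[31, 47] (size 2, max 47) hi=[50] (size 1, min 50) -> median=47
Step 4: insert 42 -> lo=[31, 42] (size 2, max 42) hi=[47, 50] (size 2, min 47) -> median=44.5
Step 5: insert 13 -> lo=[13, 31, 42] (size 3, max 42) hi=[47, 50] (size 2, min 47) -> median=42
Step 6: insert 42 -> lo=[13, 31, 42] (size 3, max 42) hi=[42, 47, 50] (size 3, min 42) -> median=42
Step 7: insert 32 -> lo=[13, 31, 32, 42] (size 4, max 42) hi=[42, 47, 50] (size 3, min 42) -> median=42
Step 8: insert 2 -> lo=[2, 13, 31, 32] (size 4, max 32) hi=[42, 42, 47, 50] (size 4, min 42) -> median=37
Step 9: insert 42 -> lo=[2, 13, 31, 32, 42] (size 5, max 42) hi=[42, 42, 47, 50] (size 4, min 42) -> median=42
Step 10: insert 25 -> lo=[2, 13, 25, 31, 32] (size 5, max 32) hi=[42, 42, 42, 47, 50] (size 5, min 42) -> median=37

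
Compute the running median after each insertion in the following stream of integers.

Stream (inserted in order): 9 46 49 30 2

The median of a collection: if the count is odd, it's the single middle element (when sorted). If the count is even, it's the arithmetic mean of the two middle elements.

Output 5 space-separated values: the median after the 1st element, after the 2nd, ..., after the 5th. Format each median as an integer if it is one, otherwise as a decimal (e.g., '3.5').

Step 1: insert 9 -> lo=[9] (size 1, max 9) hi=[] (size 0) -> median=9
Step 2: insert 46 -> lo=[9] (size 1, max 9) hi=[46] (size 1, min 46) -> median=27.5
Step 3: insert 49 -> lo=[9, 46] (size 2, max 46) hi=[49] (size 1, min 49) -> median=46
Step 4: insert 30 -> lo=[9, 30] (size 2, max 30) hi=[46, 49] (size 2, min 46) -> median=38
Step 5: insert 2 -> lo=[2, 9, 30] (size 3, max 30) hi=[46, 49] (size 2, min 46) -> median=30

Answer: 9 27.5 46 38 30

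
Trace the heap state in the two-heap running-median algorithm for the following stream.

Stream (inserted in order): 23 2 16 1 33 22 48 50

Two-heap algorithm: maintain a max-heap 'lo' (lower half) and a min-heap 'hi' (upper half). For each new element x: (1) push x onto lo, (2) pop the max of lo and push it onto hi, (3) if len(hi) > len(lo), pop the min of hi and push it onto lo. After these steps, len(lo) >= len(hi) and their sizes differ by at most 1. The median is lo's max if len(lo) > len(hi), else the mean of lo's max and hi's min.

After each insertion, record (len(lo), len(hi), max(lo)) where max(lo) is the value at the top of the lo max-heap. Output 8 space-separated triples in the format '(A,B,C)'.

Step 1: insert 23 -> lo=[23] hi=[] -> (len(lo)=1, len(hi)=0, max(lo)=23)
Step 2: insert 2 -> lo=[2] hi=[23] -> (len(lo)=1, len(hi)=1, max(lo)=2)
Step 3: insert 16 -> lo=[2, 16] hi=[23] -> (len(lo)=2, len(hi)=1, max(lo)=16)
Step 4: insert 1 -> lo=[1, 2] hi=[16, 23] -> (len(lo)=2, len(hi)=2, max(lo)=2)
Step 5: insert 33 -> lo=[1, 2, 16] hi=[23, 33] -> (len(lo)=3, len(hi)=2, max(lo)=16)
Step 6: insert 22 -> lo=[1, 2, 16] hi=[22, 23, 33] -> (len(lo)=3, len(hi)=3, max(lo)=16)
Step 7: insert 48 -> lo=[1, 2, 16, 22] hi=[23, 33, 48] -> (len(lo)=4, len(hi)=3, max(lo)=22)
Step 8: insert 50 -> lo=[1, 2, 16, 22] hi=[23, 33, 48, 50] -> (len(lo)=4, len(hi)=4, max(lo)=22)

Answer: (1,0,23) (1,1,2) (2,1,16) (2,2,2) (3,2,16) (3,3,16) (4,3,22) (4,4,22)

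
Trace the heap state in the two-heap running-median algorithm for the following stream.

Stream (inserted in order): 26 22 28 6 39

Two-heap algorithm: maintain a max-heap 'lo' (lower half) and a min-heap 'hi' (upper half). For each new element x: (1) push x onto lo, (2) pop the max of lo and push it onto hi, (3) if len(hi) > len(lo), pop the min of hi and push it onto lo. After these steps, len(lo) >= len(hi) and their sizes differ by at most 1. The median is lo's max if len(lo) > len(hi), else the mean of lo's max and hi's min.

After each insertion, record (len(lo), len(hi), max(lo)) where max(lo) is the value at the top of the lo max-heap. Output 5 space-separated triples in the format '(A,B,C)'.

Answer: (1,0,26) (1,1,22) (2,1,26) (2,2,22) (3,2,26)

Derivation:
Step 1: insert 26 -> lo=[26] hi=[] -> (len(lo)=1, len(hi)=0, max(lo)=26)
Step 2: insert 22 -> lo=[22] hi=[26] -> (len(lo)=1, len(hi)=1, max(lo)=22)
Step 3: insert 28 -> lo=[22, 26] hi=[28] -> (len(lo)=2, len(hi)=1, max(lo)=26)
Step 4: insert 6 -> lo=[6, 22] hi=[26, 28] -> (len(lo)=2, len(hi)=2, max(lo)=22)
Step 5: insert 39 -> lo=[6, 22, 26] hi=[28, 39] -> (len(lo)=3, len(hi)=2, max(lo)=26)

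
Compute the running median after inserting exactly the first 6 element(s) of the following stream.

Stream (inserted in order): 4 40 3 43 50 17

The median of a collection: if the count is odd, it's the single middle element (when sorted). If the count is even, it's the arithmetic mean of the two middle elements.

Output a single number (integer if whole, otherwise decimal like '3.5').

Step 1: insert 4 -> lo=[4] (size 1, max 4) hi=[] (size 0) -> median=4
Step 2: insert 40 -> lo=[4] (size 1, max 4) hi=[40] (size 1, min 40) -> median=22
Step 3: insert 3 -> lo=[3, 4] (size 2, max 4) hi=[40] (size 1, min 40) -> median=4
Step 4: insert 43 -> lo=[3, 4] (size 2, max 4) hi=[40, 43] (size 2, min 40) -> median=22
Step 5: insert 50 -> lo=[3, 4, 40] (size 3, max 40) hi=[43, 50] (size 2, min 43) -> median=40
Step 6: insert 17 -> lo=[3, 4, 17] (size 3, max 17) hi=[40, 43, 50] (size 3, min 40) -> median=28.5

Answer: 28.5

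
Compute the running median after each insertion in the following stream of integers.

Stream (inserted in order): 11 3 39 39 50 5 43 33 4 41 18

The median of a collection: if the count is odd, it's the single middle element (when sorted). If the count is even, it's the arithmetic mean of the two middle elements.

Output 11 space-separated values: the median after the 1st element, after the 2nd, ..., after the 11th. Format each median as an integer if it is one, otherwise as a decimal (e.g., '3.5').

Step 1: insert 11 -> lo=[11] (size 1, max 11) hi=[] (size 0) -> median=11
Step 2: insert 3 -> lo=[3] (size 1, max 3) hi=[11] (size 1, min 11) -> median=7
Step 3: insert 39 -> lo=[3, 11] (size 2, max 11) hi=[39] (size 1, min 39) -> median=11
Step 4: insert 39 -> lo=[3, 11] (size 2, max 11) hi=[39, 39] (size 2, min 39) -> median=25
Step 5: insert 50 -> lo=[3, 11, 39] (size 3, max 39) hi=[39, 50] (size 2, min 39) -> median=39
Step 6: insert 5 -> lo=[3, 5, 11] (size 3, max 11) hi=[39, 39, 50] (size 3, min 39) -> median=25
Step 7: insert 43 -> lo=[3, 5, 11, 39] (size 4, max 39) hi=[39, 43, 50] (size 3, min 39) -> median=39
Step 8: insert 33 -> lo=[3, 5, 11, 33] (size 4, max 33) hi=[39, 39, 43, 50] (size 4, min 39) -> median=36
Step 9: insert 4 -> lo=[3, 4, 5, 11, 33] (size 5, max 33) hi=[39, 39, 43, 50] (size 4, min 39) -> median=33
Step 10: insert 41 -> lo=[3, 4, 5, 11, 33] (size 5, max 33) hi=[39, 39, 41, 43, 50] (size 5, min 39) -> median=36
Step 11: insert 18 -> lo=[3, 4, 5, 11, 18, 33] (size 6, max 33) hi=[39, 39, 41, 43, 50] (size 5, min 39) -> median=33

Answer: 11 7 11 25 39 25 39 36 33 36 33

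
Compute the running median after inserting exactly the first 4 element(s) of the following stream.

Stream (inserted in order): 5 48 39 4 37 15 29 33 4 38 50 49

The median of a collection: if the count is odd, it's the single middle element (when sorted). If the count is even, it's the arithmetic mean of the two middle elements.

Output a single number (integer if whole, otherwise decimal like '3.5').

Step 1: insert 5 -> lo=[5] (size 1, max 5) hi=[] (size 0) -> median=5
Step 2: insert 48 -> lo=[5] (size 1, max 5) hi=[48] (size 1, min 48) -> median=26.5
Step 3: insert 39 -> lo=[5, 39] (size 2, max 39) hi=[48] (size 1, min 48) -> median=39
Step 4: insert 4 -> lo=[4, 5] (size 2, max 5) hi=[39, 48] (size 2, min 39) -> median=22

Answer: 22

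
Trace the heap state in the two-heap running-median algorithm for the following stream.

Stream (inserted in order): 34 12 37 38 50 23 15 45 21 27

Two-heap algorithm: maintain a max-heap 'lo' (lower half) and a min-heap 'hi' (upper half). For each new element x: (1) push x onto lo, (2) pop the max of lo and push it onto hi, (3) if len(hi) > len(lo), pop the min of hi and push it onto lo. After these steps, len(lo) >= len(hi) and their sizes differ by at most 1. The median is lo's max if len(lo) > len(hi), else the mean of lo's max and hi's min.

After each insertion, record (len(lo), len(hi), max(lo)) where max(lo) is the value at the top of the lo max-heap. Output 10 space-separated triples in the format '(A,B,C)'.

Answer: (1,0,34) (1,1,12) (2,1,34) (2,2,34) (3,2,37) (3,3,34) (4,3,34) (4,4,34) (5,4,34) (5,5,27)

Derivation:
Step 1: insert 34 -> lo=[34] hi=[] -> (len(lo)=1, len(hi)=0, max(lo)=34)
Step 2: insert 12 -> lo=[12] hi=[34] -> (len(lo)=1, len(hi)=1, max(lo)=12)
Step 3: insert 37 -> lo=[12, 34] hi=[37] -> (len(lo)=2, len(hi)=1, max(lo)=34)
Step 4: insert 38 -> lo=[12, 34] hi=[37, 38] -> (len(lo)=2, len(hi)=2, max(lo)=34)
Step 5: insert 50 -> lo=[12, 34, 37] hi=[38, 50] -> (len(lo)=3, len(hi)=2, max(lo)=37)
Step 6: insert 23 -> lo=[12, 23, 34] hi=[37, 38, 50] -> (len(lo)=3, len(hi)=3, max(lo)=34)
Step 7: insert 15 -> lo=[12, 15, 23, 34] hi=[37, 38, 50] -> (len(lo)=4, len(hi)=3, max(lo)=34)
Step 8: insert 45 -> lo=[12, 15, 23, 34] hi=[37, 38, 45, 50] -> (len(lo)=4, len(hi)=4, max(lo)=34)
Step 9: insert 21 -> lo=[12, 15, 21, 23, 34] hi=[37, 38, 45, 50] -> (len(lo)=5, len(hi)=4, max(lo)=34)
Step 10: insert 27 -> lo=[12, 15, 21, 23, 27] hi=[34, 37, 38, 45, 50] -> (len(lo)=5, len(hi)=5, max(lo)=27)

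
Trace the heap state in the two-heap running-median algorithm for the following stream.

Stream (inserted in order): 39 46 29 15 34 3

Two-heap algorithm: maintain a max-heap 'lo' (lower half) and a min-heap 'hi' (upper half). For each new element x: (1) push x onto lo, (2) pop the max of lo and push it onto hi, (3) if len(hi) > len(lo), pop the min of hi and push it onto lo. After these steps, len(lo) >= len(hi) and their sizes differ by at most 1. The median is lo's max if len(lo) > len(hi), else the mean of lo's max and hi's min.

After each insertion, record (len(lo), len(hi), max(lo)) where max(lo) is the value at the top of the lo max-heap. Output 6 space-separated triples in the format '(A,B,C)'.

Step 1: insert 39 -> lo=[39] hi=[] -> (len(lo)=1, len(hi)=0, max(lo)=39)
Step 2: insert 46 -> lo=[39] hi=[46] -> (len(lo)=1, len(hi)=1, max(lo)=39)
Step 3: insert 29 -> lo=[29, 39] hi=[46] -> (len(lo)=2, len(hi)=1, max(lo)=39)
Step 4: insert 15 -> lo=[15, 29] hi=[39, 46] -> (len(lo)=2, len(hi)=2, max(lo)=29)
Step 5: insert 34 -> lo=[15, 29, 34] hi=[39, 46] -> (len(lo)=3, len(hi)=2, max(lo)=34)
Step 6: insert 3 -> lo=[3, 15, 29] hi=[34, 39, 46] -> (len(lo)=3, len(hi)=3, max(lo)=29)

Answer: (1,0,39) (1,1,39) (2,1,39) (2,2,29) (3,2,34) (3,3,29)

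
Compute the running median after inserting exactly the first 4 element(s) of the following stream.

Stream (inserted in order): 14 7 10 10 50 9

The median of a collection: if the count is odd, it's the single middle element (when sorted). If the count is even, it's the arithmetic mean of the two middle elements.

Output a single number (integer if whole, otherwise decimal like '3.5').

Answer: 10

Derivation:
Step 1: insert 14 -> lo=[14] (size 1, max 14) hi=[] (size 0) -> median=14
Step 2: insert 7 -> lo=[7] (size 1, max 7) hi=[14] (size 1, min 14) -> median=10.5
Step 3: insert 10 -> lo=[7, 10] (size 2, max 10) hi=[14] (size 1, min 14) -> median=10
Step 4: insert 10 -> lo=[7, 10] (size 2, max 10) hi=[10, 14] (size 2, min 10) -> median=10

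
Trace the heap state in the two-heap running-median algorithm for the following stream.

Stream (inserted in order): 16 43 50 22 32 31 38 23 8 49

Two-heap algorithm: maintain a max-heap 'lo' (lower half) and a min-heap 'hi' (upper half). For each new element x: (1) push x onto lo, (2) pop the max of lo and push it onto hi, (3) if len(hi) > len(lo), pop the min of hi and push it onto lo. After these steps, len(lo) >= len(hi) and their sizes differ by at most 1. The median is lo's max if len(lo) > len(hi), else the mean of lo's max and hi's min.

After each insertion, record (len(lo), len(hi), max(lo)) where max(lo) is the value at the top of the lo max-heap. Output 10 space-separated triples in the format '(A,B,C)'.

Step 1: insert 16 -> lo=[16] hi=[] -> (len(lo)=1, len(hi)=0, max(lo)=16)
Step 2: insert 43 -> lo=[16] hi=[43] -> (len(lo)=1, len(hi)=1, max(lo)=16)
Step 3: insert 50 -> lo=[16, 43] hi=[50] -> (len(lo)=2, len(hi)=1, max(lo)=43)
Step 4: insert 22 -> lo=[16, 22] hi=[43, 50] -> (len(lo)=2, len(hi)=2, max(lo)=22)
Step 5: insert 32 -> lo=[16, 22, 32] hi=[43, 50] -> (len(lo)=3, len(hi)=2, max(lo)=32)
Step 6: insert 31 -> lo=[16, 22, 31] hi=[32, 43, 50] -> (len(lo)=3, len(hi)=3, max(lo)=31)
Step 7: insert 38 -> lo=[16, 22, 31, 32] hi=[38, 43, 50] -> (len(lo)=4, len(hi)=3, max(lo)=32)
Step 8: insert 23 -> lo=[16, 22, 23, 31] hi=[32, 38, 43, 50] -> (len(lo)=4, len(hi)=4, max(lo)=31)
Step 9: insert 8 -> lo=[8, 16, 22, 23, 31] hi=[32, 38, 43, 50] -> (len(lo)=5, len(hi)=4, max(lo)=31)
Step 10: insert 49 -> lo=[8, 16, 22, 23, 31] hi=[32, 38, 43, 49, 50] -> (len(lo)=5, len(hi)=5, max(lo)=31)

Answer: (1,0,16) (1,1,16) (2,1,43) (2,2,22) (3,2,32) (3,3,31) (4,3,32) (4,4,31) (5,4,31) (5,5,31)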